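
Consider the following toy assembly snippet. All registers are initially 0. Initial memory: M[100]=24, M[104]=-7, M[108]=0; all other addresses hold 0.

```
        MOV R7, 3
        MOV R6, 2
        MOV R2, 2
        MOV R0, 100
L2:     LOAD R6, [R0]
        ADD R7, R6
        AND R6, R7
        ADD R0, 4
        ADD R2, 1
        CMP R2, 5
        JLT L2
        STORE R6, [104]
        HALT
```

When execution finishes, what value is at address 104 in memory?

0

MOV R7, 3 → R7=3
MOV R6, 2 → R6=2
MOV R2, 2 → R2=2
MOV R0, 100 → R0=100
LOAD R6, [R0] → R6=M[100]=24
ADD R7, R6 → R7=3+24=27
AND R6, R7 → R6=24&27=24
ADD R0, 4 → R0=100+4=104
ADD R2, 1 → R2=2+1=3
CMP R2, 5  (cmp 3,5)
JLT L2: taken
LOAD R6, [R0] → R6=M[104]=-7
ADD R7, R6 → R7=27+(-7)=20
AND R6, R7 → R6=(-7)&20=16
ADD R0, 4 → R0=104+4=108
ADD R2, 1 → R2=3+1=4
CMP R2, 5  (cmp 4,5)
JLT L2: taken
LOAD R6, [R0] → R6=M[108]=0
ADD R7, R6 → R7=20+0=20
AND R6, R7 → R6=0&20=0
ADD R0, 4 → R0=108+4=112
ADD R2, 1 → R2=4+1=5
CMP R2, 5  (cmp 5,5)
JLT L2: not taken
STORE R6, [104] → M[104]=0
halt.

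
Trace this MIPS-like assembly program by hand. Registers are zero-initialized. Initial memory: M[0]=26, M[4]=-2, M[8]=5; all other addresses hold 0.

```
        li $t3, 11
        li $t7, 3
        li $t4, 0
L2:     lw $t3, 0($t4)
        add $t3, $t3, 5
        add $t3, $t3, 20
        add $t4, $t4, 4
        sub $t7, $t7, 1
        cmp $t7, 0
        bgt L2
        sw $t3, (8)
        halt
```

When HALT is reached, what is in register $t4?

12

li $t3, 11 → $t3=11
li $t7, 3 → $t7=3
li $t4, 0 → $t4=0
lw $t3, 0($t4) → $t3=M[0]=26
add $t3, $t3, 5 → $t3=26+5=31
add $t3, $t3, 20 → $t3=31+20=51
add $t4, $t4, 4 → $t4=0+4=4
sub $t7, $t7, 1 → $t7=3-1=2
cmp $t7, 0  (cmp 2,0)
bgt L2: taken
lw $t3, 0($t4) → $t3=M[4]=-2
add $t3, $t3, 5 → $t3=(-2)+5=3
add $t3, $t3, 20 → $t3=3+20=23
add $t4, $t4, 4 → $t4=4+4=8
sub $t7, $t7, 1 → $t7=2-1=1
cmp $t7, 0  (cmp 1,0)
bgt L2: taken
lw $t3, 0($t4) → $t3=M[8]=5
add $t3, $t3, 5 → $t3=5+5=10
add $t3, $t3, 20 → $t3=10+20=30
add $t4, $t4, 4 → $t4=8+4=12
sub $t7, $t7, 1 → $t7=1-1=0
cmp $t7, 0  (cmp 0,0)
bgt L2: not taken
sw $t3, (8) → M[8]=30
halt.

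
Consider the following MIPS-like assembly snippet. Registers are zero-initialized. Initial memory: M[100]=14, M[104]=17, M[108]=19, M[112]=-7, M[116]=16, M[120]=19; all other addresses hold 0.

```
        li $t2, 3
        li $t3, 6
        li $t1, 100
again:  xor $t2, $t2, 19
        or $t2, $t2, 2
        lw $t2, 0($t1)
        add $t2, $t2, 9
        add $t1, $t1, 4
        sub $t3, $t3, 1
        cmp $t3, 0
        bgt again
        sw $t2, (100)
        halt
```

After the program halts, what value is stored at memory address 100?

after li $t2, 3: $t2=3
after li $t3, 6: $t3=6
after li $t1, 100: $t1=100
after xor $t2, $t2, 19: $t2=3^19=16
after or $t2, $t2, 2: $t2=16|2=18
after lw $t2, 0($t1): $t2=M[100]=14
after add $t2, $t2, 9: $t2=14+9=23
after add $t1, $t1, 4: $t1=100+4=104
after sub $t3, $t3, 1: $t3=6-1=5
cmp $t3, 0  (cmp 5,0)
bgt again: taken
after xor $t2, $t2, 19: $t2=23^19=4
after or $t2, $t2, 2: $t2=4|2=6
after lw $t2, 0($t1): $t2=M[104]=17
after add $t2, $t2, 9: $t2=17+9=26
after add $t1, $t1, 4: $t1=104+4=108
after sub $t3, $t3, 1: $t3=5-1=4
cmp $t3, 0  (cmp 4,0)
bgt again: taken
after xor $t2, $t2, 19: $t2=26^19=9
after or $t2, $t2, 2: $t2=9|2=11
after lw $t2, 0($t1): $t2=M[108]=19
after add $t2, $t2, 9: $t2=19+9=28
after add $t1, $t1, 4: $t1=108+4=112
after sub $t3, $t3, 1: $t3=4-1=3
cmp $t3, 0  (cmp 3,0)
bgt again: taken
after xor $t2, $t2, 19: $t2=28^19=15
after or $t2, $t2, 2: $t2=15|2=15
after lw $t2, 0($t1): $t2=M[112]=-7
after add $t2, $t2, 9: $t2=(-7)+9=2
after add $t1, $t1, 4: $t1=112+4=116
after sub $t3, $t3, 1: $t3=3-1=2
cmp $t3, 0  (cmp 2,0)
bgt again: taken
after xor $t2, $t2, 19: $t2=2^19=17
after or $t2, $t2, 2: $t2=17|2=19
after lw $t2, 0($t1): $t2=M[116]=16
after add $t2, $t2, 9: $t2=16+9=25
after add $t1, $t1, 4: $t1=116+4=120
after sub $t3, $t3, 1: $t3=2-1=1
cmp $t3, 0  (cmp 1,0)
bgt again: taken
after xor $t2, $t2, 19: $t2=25^19=10
after or $t2, $t2, 2: $t2=10|2=10
after lw $t2, 0($t1): $t2=M[120]=19
after add $t2, $t2, 9: $t2=19+9=28
after add $t1, $t1, 4: $t1=120+4=124
after sub $t3, $t3, 1: $t3=1-1=0
cmp $t3, 0  (cmp 0,0)
bgt again: not taken
sw $t2, (100) → M[100]=28
halt.

28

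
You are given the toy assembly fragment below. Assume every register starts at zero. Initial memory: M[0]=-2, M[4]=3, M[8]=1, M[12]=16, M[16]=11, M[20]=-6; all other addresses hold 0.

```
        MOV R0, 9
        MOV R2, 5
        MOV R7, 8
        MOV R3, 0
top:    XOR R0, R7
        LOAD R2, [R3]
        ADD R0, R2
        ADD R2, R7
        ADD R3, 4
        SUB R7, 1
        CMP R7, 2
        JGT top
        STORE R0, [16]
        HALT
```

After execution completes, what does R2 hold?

MOV R0, 9 → R0=9
MOV R2, 5 → R2=5
MOV R7, 8 → R7=8
MOV R3, 0 → R3=0
XOR R0, R7 → R0=9^8=1
LOAD R2, [R3] → R2=M[0]=-2
ADD R0, R2 → R0=1+(-2)=-1
ADD R2, R7 → R2=(-2)+8=6
ADD R3, 4 → R3=0+4=4
SUB R7, 1 → R7=8-1=7
CMP R7, 2  (cmp 7,2)
JGT top: taken
XOR R0, R7 → R0=(-1)^7=-8
LOAD R2, [R3] → R2=M[4]=3
ADD R0, R2 → R0=(-8)+3=-5
ADD R2, R7 → R2=3+7=10
ADD R3, 4 → R3=4+4=8
SUB R7, 1 → R7=7-1=6
CMP R7, 2  (cmp 6,2)
JGT top: taken
XOR R0, R7 → R0=(-5)^6=-3
LOAD R2, [R3] → R2=M[8]=1
ADD R0, R2 → R0=(-3)+1=-2
ADD R2, R7 → R2=1+6=7
ADD R3, 4 → R3=8+4=12
SUB R7, 1 → R7=6-1=5
CMP R7, 2  (cmp 5,2)
JGT top: taken
XOR R0, R7 → R0=(-2)^5=-5
LOAD R2, [R3] → R2=M[12]=16
ADD R0, R2 → R0=(-5)+16=11
ADD R2, R7 → R2=16+5=21
ADD R3, 4 → R3=12+4=16
SUB R7, 1 → R7=5-1=4
CMP R7, 2  (cmp 4,2)
JGT top: taken
XOR R0, R7 → R0=11^4=15
LOAD R2, [R3] → R2=M[16]=11
ADD R0, R2 → R0=15+11=26
ADD R2, R7 → R2=11+4=15
ADD R3, 4 → R3=16+4=20
SUB R7, 1 → R7=4-1=3
CMP R7, 2  (cmp 3,2)
JGT top: taken
XOR R0, R7 → R0=26^3=25
LOAD R2, [R3] → R2=M[20]=-6
ADD R0, R2 → R0=25+(-6)=19
ADD R2, R7 → R2=(-6)+3=-3
ADD R3, 4 → R3=20+4=24
SUB R7, 1 → R7=3-1=2
CMP R7, 2  (cmp 2,2)
JGT top: not taken
STORE R0, [16] → M[16]=19
halt.

-3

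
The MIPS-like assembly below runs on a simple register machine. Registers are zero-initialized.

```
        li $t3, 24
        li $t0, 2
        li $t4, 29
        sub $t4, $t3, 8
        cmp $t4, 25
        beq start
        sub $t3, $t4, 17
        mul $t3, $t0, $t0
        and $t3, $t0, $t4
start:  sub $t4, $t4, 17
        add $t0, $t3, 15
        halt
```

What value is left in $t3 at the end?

0

$t3=24
$t0=2
$t4=29
$t4=24-8=16
cmp $t4, 25  (cmp 16,25)
beq start: not taken
$t3=16-17=-1
$t3=2*2=4
$t3=2&16=0
$t4=16-17=-1
$t0=0+15=15
halt.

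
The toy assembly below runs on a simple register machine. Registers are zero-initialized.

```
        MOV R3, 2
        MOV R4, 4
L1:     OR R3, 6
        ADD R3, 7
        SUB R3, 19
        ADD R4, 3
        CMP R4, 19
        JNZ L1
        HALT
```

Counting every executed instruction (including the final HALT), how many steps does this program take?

33

MOV R3, 2 → R3=2
MOV R4, 4 → R4=4
OR R3, 6 → R3=2|6=6
ADD R3, 7 → R3=6+7=13
SUB R3, 19 → R3=13-19=-6
ADD R4, 3 → R4=4+3=7
CMP R4, 19  (cmp 7,19)
JNZ L1: taken
OR R3, 6 → R3=(-6)|6=-2
ADD R3, 7 → R3=(-2)+7=5
SUB R3, 19 → R3=5-19=-14
ADD R4, 3 → R4=7+3=10
CMP R4, 19  (cmp 10,19)
JNZ L1: taken
OR R3, 6 → R3=(-14)|6=-10
ADD R3, 7 → R3=(-10)+7=-3
SUB R3, 19 → R3=(-3)-19=-22
ADD R4, 3 → R4=10+3=13
CMP R4, 19  (cmp 13,19)
JNZ L1: taken
OR R3, 6 → R3=(-22)|6=-18
ADD R3, 7 → R3=(-18)+7=-11
SUB R3, 19 → R3=(-11)-19=-30
ADD R4, 3 → R4=13+3=16
CMP R4, 19  (cmp 16,19)
JNZ L1: taken
OR R3, 6 → R3=(-30)|6=-26
ADD R3, 7 → R3=(-26)+7=-19
SUB R3, 19 → R3=(-19)-19=-38
ADD R4, 3 → R4=16+3=19
CMP R4, 19  (cmp 19,19)
JNZ L1: not taken
halt.
Total executed instructions: 33.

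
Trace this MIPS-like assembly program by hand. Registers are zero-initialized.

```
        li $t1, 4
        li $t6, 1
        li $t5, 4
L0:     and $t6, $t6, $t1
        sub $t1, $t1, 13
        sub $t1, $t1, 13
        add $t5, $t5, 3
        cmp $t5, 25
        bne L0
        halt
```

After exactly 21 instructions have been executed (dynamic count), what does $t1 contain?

after li $t1, 4: $t1=4
after li $t6, 1: $t6=1
after li $t5, 4: $t5=4
after and $t6, $t6, $t1: $t6=1&4=0
after sub $t1, $t1, 13: $t1=4-13=-9
after sub $t1, $t1, 13: $t1=(-9)-13=-22
after add $t5, $t5, 3: $t5=4+3=7
cmp $t5, 25  (cmp 7,25)
bne L0: taken
after and $t6, $t6, $t1: $t6=0&(-22)=0
after sub $t1, $t1, 13: $t1=(-22)-13=-35
after sub $t1, $t1, 13: $t1=(-35)-13=-48
after add $t5, $t5, 3: $t5=7+3=10
cmp $t5, 25  (cmp 10,25)
bne L0: taken
after and $t6, $t6, $t1: $t6=0&(-48)=0
after sub $t1, $t1, 13: $t1=(-48)-13=-61
after sub $t1, $t1, 13: $t1=(-61)-13=-74
after add $t5, $t5, 3: $t5=10+3=13
cmp $t5, 25  (cmp 13,25)
bne L0: taken
After step 21: $t1 = -74.

-74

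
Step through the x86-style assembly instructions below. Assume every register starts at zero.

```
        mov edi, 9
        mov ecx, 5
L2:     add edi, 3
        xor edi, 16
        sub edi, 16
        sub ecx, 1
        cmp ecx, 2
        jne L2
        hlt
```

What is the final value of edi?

-14

edi=9
ecx=5
edi=9+3=12
edi=12^16=28
edi=28-16=12
ecx=5-1=4
cmp ecx, 2  (cmp 4,2)
jne L2: taken
edi=12+3=15
edi=15^16=31
edi=31-16=15
ecx=4-1=3
cmp ecx, 2  (cmp 3,2)
jne L2: taken
edi=15+3=18
edi=18^16=2
edi=2-16=-14
ecx=3-1=2
cmp ecx, 2  (cmp 2,2)
jne L2: not taken
halt.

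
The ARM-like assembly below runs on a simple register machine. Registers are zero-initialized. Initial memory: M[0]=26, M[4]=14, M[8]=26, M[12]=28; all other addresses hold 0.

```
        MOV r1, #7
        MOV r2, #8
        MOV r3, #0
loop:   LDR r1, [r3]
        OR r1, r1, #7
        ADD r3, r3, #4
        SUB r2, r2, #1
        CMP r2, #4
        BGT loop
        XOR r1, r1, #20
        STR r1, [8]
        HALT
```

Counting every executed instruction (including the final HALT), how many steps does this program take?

30

after MOV r1, #7: r1=7
after MOV r2, #8: r2=8
after MOV r3, #0: r3=0
after LDR r1, [r3]: r1=M[0]=26
after OR r1, r1, #7: r1=26|7=31
after ADD r3, r3, #4: r3=0+4=4
after SUB r2, r2, #1: r2=8-1=7
CMP r2, #4  (cmp 7,4)
BGT loop: taken
after LDR r1, [r3]: r1=M[4]=14
after OR r1, r1, #7: r1=14|7=15
after ADD r3, r3, #4: r3=4+4=8
after SUB r2, r2, #1: r2=7-1=6
CMP r2, #4  (cmp 6,4)
BGT loop: taken
after LDR r1, [r3]: r1=M[8]=26
after OR r1, r1, #7: r1=26|7=31
after ADD r3, r3, #4: r3=8+4=12
after SUB r2, r2, #1: r2=6-1=5
CMP r2, #4  (cmp 5,4)
BGT loop: taken
after LDR r1, [r3]: r1=M[12]=28
after OR r1, r1, #7: r1=28|7=31
after ADD r3, r3, #4: r3=12+4=16
after SUB r2, r2, #1: r2=5-1=4
CMP r2, #4  (cmp 4,4)
BGT loop: not taken
after XOR r1, r1, #20: r1=31^20=11
STR r1, [8] → M[8]=11
halt.
Total executed instructions: 30.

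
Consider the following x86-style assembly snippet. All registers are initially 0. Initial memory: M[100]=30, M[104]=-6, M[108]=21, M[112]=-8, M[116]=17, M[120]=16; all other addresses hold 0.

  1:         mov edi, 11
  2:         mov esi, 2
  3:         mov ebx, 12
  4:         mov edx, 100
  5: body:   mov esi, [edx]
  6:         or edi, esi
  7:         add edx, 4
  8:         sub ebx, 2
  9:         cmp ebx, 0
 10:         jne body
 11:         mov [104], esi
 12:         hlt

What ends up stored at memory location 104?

16

after mov edi, 11: edi=11
after mov esi, 2: esi=2
after mov ebx, 12: ebx=12
after mov edx, 100: edx=100
after mov esi, [edx]: esi=M[100]=30
after or edi, esi: edi=11|30=31
after add edx, 4: edx=100+4=104
after sub ebx, 2: ebx=12-2=10
cmp ebx, 0  (cmp 10,0)
jne body: taken
after mov esi, [edx]: esi=M[104]=-6
after or edi, esi: edi=31|(-6)=-1
after add edx, 4: edx=104+4=108
after sub ebx, 2: ebx=10-2=8
cmp ebx, 0  (cmp 8,0)
jne body: taken
after mov esi, [edx]: esi=M[108]=21
after or edi, esi: edi=(-1)|21=-1
after add edx, 4: edx=108+4=112
after sub ebx, 2: ebx=8-2=6
cmp ebx, 0  (cmp 6,0)
jne body: taken
after mov esi, [edx]: esi=M[112]=-8
after or edi, esi: edi=(-1)|(-8)=-1
after add edx, 4: edx=112+4=116
after sub ebx, 2: ebx=6-2=4
cmp ebx, 0  (cmp 4,0)
jne body: taken
after mov esi, [edx]: esi=M[116]=17
after or edi, esi: edi=(-1)|17=-1
after add edx, 4: edx=116+4=120
after sub ebx, 2: ebx=4-2=2
cmp ebx, 0  (cmp 2,0)
jne body: taken
after mov esi, [edx]: esi=M[120]=16
after or edi, esi: edi=(-1)|16=-1
after add edx, 4: edx=120+4=124
after sub ebx, 2: ebx=2-2=0
cmp ebx, 0  (cmp 0,0)
jne body: not taken
mov [104], esi → M[104]=16
halt.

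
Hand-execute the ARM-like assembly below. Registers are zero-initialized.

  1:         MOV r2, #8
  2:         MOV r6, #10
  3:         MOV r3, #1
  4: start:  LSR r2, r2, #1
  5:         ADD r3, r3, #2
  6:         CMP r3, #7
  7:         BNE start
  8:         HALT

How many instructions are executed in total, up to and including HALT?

MOV r2, #8 → r2=8
MOV r6, #10 → r6=10
MOV r3, #1 → r3=1
LSR r2, r2, #1 → r2=8>>1=4
ADD r3, r3, #2 → r3=1+2=3
CMP r3, #7  (cmp 3,7)
BNE start: taken
LSR r2, r2, #1 → r2=4>>1=2
ADD r3, r3, #2 → r3=3+2=5
CMP r3, #7  (cmp 5,7)
BNE start: taken
LSR r2, r2, #1 → r2=2>>1=1
ADD r3, r3, #2 → r3=5+2=7
CMP r3, #7  (cmp 7,7)
BNE start: not taken
halt.
Total executed instructions: 16.

16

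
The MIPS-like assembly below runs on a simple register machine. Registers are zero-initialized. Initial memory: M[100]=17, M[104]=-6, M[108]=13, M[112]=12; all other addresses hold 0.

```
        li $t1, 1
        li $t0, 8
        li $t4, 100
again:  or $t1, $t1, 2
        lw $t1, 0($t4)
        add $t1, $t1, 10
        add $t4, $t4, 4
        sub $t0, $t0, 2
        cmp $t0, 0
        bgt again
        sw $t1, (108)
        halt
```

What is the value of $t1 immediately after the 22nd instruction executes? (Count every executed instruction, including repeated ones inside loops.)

23

li $t1, 1 → $t1=1
li $t0, 8 → $t0=8
li $t4, 100 → $t4=100
or $t1, $t1, 2 → $t1=1|2=3
lw $t1, 0($t4) → $t1=M[100]=17
add $t1, $t1, 10 → $t1=17+10=27
add $t4, $t4, 4 → $t4=100+4=104
sub $t0, $t0, 2 → $t0=8-2=6
cmp $t0, 0  (cmp 6,0)
bgt again: taken
or $t1, $t1, 2 → $t1=27|2=27
lw $t1, 0($t4) → $t1=M[104]=-6
add $t1, $t1, 10 → $t1=(-6)+10=4
add $t4, $t4, 4 → $t4=104+4=108
sub $t0, $t0, 2 → $t0=6-2=4
cmp $t0, 0  (cmp 4,0)
bgt again: taken
or $t1, $t1, 2 → $t1=4|2=6
lw $t1, 0($t4) → $t1=M[108]=13
add $t1, $t1, 10 → $t1=13+10=23
add $t4, $t4, 4 → $t4=108+4=112
sub $t0, $t0, 2 → $t0=4-2=2
After step 22: $t1 = 23.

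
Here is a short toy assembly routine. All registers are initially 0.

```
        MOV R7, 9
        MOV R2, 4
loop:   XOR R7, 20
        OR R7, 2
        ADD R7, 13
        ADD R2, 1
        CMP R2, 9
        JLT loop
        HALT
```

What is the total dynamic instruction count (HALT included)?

33

after MOV R7, 9: R7=9
after MOV R2, 4: R2=4
after XOR R7, 20: R7=9^20=29
after OR R7, 2: R7=29|2=31
after ADD R7, 13: R7=31+13=44
after ADD R2, 1: R2=4+1=5
CMP R2, 9  (cmp 5,9)
JLT loop: taken
after XOR R7, 20: R7=44^20=56
after OR R7, 2: R7=56|2=58
after ADD R7, 13: R7=58+13=71
after ADD R2, 1: R2=5+1=6
CMP R2, 9  (cmp 6,9)
JLT loop: taken
after XOR R7, 20: R7=71^20=83
after OR R7, 2: R7=83|2=83
after ADD R7, 13: R7=83+13=96
after ADD R2, 1: R2=6+1=7
CMP R2, 9  (cmp 7,9)
JLT loop: taken
after XOR R7, 20: R7=96^20=116
after OR R7, 2: R7=116|2=118
after ADD R7, 13: R7=118+13=131
after ADD R2, 1: R2=7+1=8
CMP R2, 9  (cmp 8,9)
JLT loop: taken
after XOR R7, 20: R7=131^20=151
after OR R7, 2: R7=151|2=151
after ADD R7, 13: R7=151+13=164
after ADD R2, 1: R2=8+1=9
CMP R2, 9  (cmp 9,9)
JLT loop: not taken
halt.
Total executed instructions: 33.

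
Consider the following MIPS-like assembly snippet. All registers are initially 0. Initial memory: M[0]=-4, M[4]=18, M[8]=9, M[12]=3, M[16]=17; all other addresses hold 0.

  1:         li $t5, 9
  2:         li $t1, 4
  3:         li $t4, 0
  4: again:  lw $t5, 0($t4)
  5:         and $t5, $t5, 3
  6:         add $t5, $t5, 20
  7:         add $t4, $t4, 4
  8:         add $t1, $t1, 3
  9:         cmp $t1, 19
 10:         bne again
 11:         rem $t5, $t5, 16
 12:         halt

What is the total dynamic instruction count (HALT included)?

40

after li $t5, 9: $t5=9
after li $t1, 4: $t1=4
after li $t4, 0: $t4=0
after lw $t5, 0($t4): $t5=M[0]=-4
after and $t5, $t5, 3: $t5=(-4)&3=0
after add $t5, $t5, 20: $t5=0+20=20
after add $t4, $t4, 4: $t4=0+4=4
after add $t1, $t1, 3: $t1=4+3=7
cmp $t1, 19  (cmp 7,19)
bne again: taken
after lw $t5, 0($t4): $t5=M[4]=18
after and $t5, $t5, 3: $t5=18&3=2
after add $t5, $t5, 20: $t5=2+20=22
after add $t4, $t4, 4: $t4=4+4=8
after add $t1, $t1, 3: $t1=7+3=10
cmp $t1, 19  (cmp 10,19)
bne again: taken
after lw $t5, 0($t4): $t5=M[8]=9
after and $t5, $t5, 3: $t5=9&3=1
after add $t5, $t5, 20: $t5=1+20=21
after add $t4, $t4, 4: $t4=8+4=12
after add $t1, $t1, 3: $t1=10+3=13
cmp $t1, 19  (cmp 13,19)
bne again: taken
after lw $t5, 0($t4): $t5=M[12]=3
after and $t5, $t5, 3: $t5=3&3=3
after add $t5, $t5, 20: $t5=3+20=23
after add $t4, $t4, 4: $t4=12+4=16
after add $t1, $t1, 3: $t1=13+3=16
cmp $t1, 19  (cmp 16,19)
bne again: taken
after lw $t5, 0($t4): $t5=M[16]=17
after and $t5, $t5, 3: $t5=17&3=1
after add $t5, $t5, 20: $t5=1+20=21
after add $t4, $t4, 4: $t4=16+4=20
after add $t1, $t1, 3: $t1=16+3=19
cmp $t1, 19  (cmp 19,19)
bne again: not taken
after rem $t5, $t5, 16: $t5=21%16=5
halt.
Total executed instructions: 40.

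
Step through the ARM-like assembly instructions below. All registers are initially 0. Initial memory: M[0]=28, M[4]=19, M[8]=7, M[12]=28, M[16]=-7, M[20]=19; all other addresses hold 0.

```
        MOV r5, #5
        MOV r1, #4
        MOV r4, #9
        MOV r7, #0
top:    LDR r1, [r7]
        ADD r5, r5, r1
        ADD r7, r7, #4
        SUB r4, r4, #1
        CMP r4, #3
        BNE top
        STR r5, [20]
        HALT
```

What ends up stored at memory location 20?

r5=5
r1=4
r4=9
r7=0
r1=M[0]=28
r5=5+28=33
r7=0+4=4
r4=9-1=8
CMP r4, #3  (cmp 8,3)
BNE top: taken
r1=M[4]=19
r5=33+19=52
r7=4+4=8
r4=8-1=7
CMP r4, #3  (cmp 7,3)
BNE top: taken
r1=M[8]=7
r5=52+7=59
r7=8+4=12
r4=7-1=6
CMP r4, #3  (cmp 6,3)
BNE top: taken
r1=M[12]=28
r5=59+28=87
r7=12+4=16
r4=6-1=5
CMP r4, #3  (cmp 5,3)
BNE top: taken
r1=M[16]=-7
r5=87+(-7)=80
r7=16+4=20
r4=5-1=4
CMP r4, #3  (cmp 4,3)
BNE top: taken
r1=M[20]=19
r5=80+19=99
r7=20+4=24
r4=4-1=3
CMP r4, #3  (cmp 3,3)
BNE top: not taken
STR r5, [20] → M[20]=99
halt.

99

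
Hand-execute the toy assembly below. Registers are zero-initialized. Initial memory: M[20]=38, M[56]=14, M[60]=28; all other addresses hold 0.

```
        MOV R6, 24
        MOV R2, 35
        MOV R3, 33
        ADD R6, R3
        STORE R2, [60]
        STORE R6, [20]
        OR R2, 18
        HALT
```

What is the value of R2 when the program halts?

51

R6=24
R2=35
R3=33
R6=24+33=57
STORE R2, [60] → M[60]=35
STORE R6, [20] → M[20]=57
R2=35|18=51
halt.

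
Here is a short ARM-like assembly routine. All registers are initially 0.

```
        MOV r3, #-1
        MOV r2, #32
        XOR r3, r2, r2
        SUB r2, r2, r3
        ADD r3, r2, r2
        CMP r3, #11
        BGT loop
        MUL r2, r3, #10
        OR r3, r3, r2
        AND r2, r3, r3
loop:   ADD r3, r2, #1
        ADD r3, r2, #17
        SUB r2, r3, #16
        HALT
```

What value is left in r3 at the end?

49

r3=-1
r2=32
r3=32^32=0
r2=32-0=32
r3=32+32=64
CMP r3, #11  (cmp 64,11)
BGT loop: taken
r3=32+1=33
r3=32+17=49
r2=49-16=33
halt.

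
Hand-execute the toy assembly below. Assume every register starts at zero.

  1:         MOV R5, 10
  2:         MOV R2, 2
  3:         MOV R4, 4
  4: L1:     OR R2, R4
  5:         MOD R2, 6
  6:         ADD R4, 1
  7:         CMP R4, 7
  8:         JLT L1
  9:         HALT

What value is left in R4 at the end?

7

R5=10
R2=2
R4=4
R2=2|4=6
R2=6%6=0
R4=4+1=5
CMP R4, 7  (cmp 5,7)
JLT L1: taken
R2=0|5=5
R2=5%6=5
R4=5+1=6
CMP R4, 7  (cmp 6,7)
JLT L1: taken
R2=5|6=7
R2=7%6=1
R4=6+1=7
CMP R4, 7  (cmp 7,7)
JLT L1: not taken
halt.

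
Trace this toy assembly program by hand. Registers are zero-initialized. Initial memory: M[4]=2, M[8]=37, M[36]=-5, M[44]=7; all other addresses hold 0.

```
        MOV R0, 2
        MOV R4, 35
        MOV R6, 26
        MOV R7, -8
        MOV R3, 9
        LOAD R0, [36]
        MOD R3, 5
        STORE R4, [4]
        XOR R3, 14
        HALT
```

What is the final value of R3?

after MOV R0, 2: R0=2
after MOV R4, 35: R4=35
after MOV R6, 26: R6=26
after MOV R7, -8: R7=-8
after MOV R3, 9: R3=9
after LOAD R0, [36]: R0=M[36]=-5
after MOD R3, 5: R3=9%5=4
STORE R4, [4] → M[4]=35
after XOR R3, 14: R3=4^14=10
halt.

10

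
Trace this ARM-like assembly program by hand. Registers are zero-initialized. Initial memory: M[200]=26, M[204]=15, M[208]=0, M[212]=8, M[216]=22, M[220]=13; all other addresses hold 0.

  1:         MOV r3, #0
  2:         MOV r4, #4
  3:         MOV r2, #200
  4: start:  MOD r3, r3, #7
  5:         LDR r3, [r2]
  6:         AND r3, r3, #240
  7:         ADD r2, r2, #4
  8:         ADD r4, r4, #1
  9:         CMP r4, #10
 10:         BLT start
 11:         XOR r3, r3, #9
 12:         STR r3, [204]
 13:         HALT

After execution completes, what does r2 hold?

r3=0
r4=4
r2=200
r3=0%7=0
r3=M[200]=26
r3=26&240=16
r2=200+4=204
r4=4+1=5
CMP r4, #10  (cmp 5,10)
BLT start: taken
r3=16%7=2
r3=M[204]=15
r3=15&240=0
r2=204+4=208
r4=5+1=6
CMP r4, #10  (cmp 6,10)
BLT start: taken
r3=0%7=0
r3=M[208]=0
r3=0&240=0
r2=208+4=212
r4=6+1=7
CMP r4, #10  (cmp 7,10)
BLT start: taken
r3=0%7=0
r3=M[212]=8
r3=8&240=0
r2=212+4=216
r4=7+1=8
CMP r4, #10  (cmp 8,10)
BLT start: taken
r3=0%7=0
r3=M[216]=22
r3=22&240=16
r2=216+4=220
r4=8+1=9
CMP r4, #10  (cmp 9,10)
BLT start: taken
r3=16%7=2
r3=M[220]=13
r3=13&240=0
r2=220+4=224
r4=9+1=10
CMP r4, #10  (cmp 10,10)
BLT start: not taken
r3=0^9=9
STR r3, [204] → M[204]=9
halt.

224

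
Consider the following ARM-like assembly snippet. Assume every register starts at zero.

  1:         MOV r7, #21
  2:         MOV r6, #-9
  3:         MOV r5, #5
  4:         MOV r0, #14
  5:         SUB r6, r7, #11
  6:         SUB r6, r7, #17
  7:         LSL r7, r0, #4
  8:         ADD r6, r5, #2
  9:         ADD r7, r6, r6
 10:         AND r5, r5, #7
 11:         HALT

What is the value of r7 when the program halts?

MOV r7, #21 → r7=21
MOV r6, #-9 → r6=-9
MOV r5, #5 → r5=5
MOV r0, #14 → r0=14
SUB r6, r7, #11 → r6=21-11=10
SUB r6, r7, #17 → r6=21-17=4
LSL r7, r0, #4 → r7=14<<4=224
ADD r6, r5, #2 → r6=5+2=7
ADD r7, r6, r6 → r7=7+7=14
AND r5, r5, #7 → r5=5&7=5
halt.

14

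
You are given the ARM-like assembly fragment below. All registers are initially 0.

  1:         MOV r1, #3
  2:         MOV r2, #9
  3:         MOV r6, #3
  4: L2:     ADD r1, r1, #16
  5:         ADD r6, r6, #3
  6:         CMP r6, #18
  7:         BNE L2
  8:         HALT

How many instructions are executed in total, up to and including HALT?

24

r1=3
r2=9
r6=3
r1=3+16=19
r6=3+3=6
CMP r6, #18  (cmp 6,18)
BNE L2: taken
r1=19+16=35
r6=6+3=9
CMP r6, #18  (cmp 9,18)
BNE L2: taken
r1=35+16=51
r6=9+3=12
CMP r6, #18  (cmp 12,18)
BNE L2: taken
r1=51+16=67
r6=12+3=15
CMP r6, #18  (cmp 15,18)
BNE L2: taken
r1=67+16=83
r6=15+3=18
CMP r6, #18  (cmp 18,18)
BNE L2: not taken
halt.
Total executed instructions: 24.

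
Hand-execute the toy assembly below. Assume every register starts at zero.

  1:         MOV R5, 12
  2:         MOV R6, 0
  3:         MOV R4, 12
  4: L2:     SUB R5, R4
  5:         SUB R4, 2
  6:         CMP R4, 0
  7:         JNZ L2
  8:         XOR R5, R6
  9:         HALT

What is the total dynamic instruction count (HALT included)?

29

after MOV R5, 12: R5=12
after MOV R6, 0: R6=0
after MOV R4, 12: R4=12
after SUB R5, R4: R5=12-12=0
after SUB R4, 2: R4=12-2=10
CMP R4, 0  (cmp 10,0)
JNZ L2: taken
after SUB R5, R4: R5=0-10=-10
after SUB R4, 2: R4=10-2=8
CMP R4, 0  (cmp 8,0)
JNZ L2: taken
after SUB R5, R4: R5=(-10)-8=-18
after SUB R4, 2: R4=8-2=6
CMP R4, 0  (cmp 6,0)
JNZ L2: taken
after SUB R5, R4: R5=(-18)-6=-24
after SUB R4, 2: R4=6-2=4
CMP R4, 0  (cmp 4,0)
JNZ L2: taken
after SUB R5, R4: R5=(-24)-4=-28
after SUB R4, 2: R4=4-2=2
CMP R4, 0  (cmp 2,0)
JNZ L2: taken
after SUB R5, R4: R5=(-28)-2=-30
after SUB R4, 2: R4=2-2=0
CMP R4, 0  (cmp 0,0)
JNZ L2: not taken
after XOR R5, R6: R5=(-30)^0=-30
halt.
Total executed instructions: 29.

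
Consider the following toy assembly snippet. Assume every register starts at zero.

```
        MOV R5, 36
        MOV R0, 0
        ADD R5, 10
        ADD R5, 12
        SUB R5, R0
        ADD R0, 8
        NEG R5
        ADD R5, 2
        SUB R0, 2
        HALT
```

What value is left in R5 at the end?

after MOV R5, 36: R5=36
after MOV R0, 0: R0=0
after ADD R5, 10: R5=36+10=46
after ADD R5, 12: R5=46+12=58
after SUB R5, R0: R5=58-0=58
after ADD R0, 8: R0=0+8=8
after NEG R5: R5=-(58)=-58
after ADD R5, 2: R5=(-58)+2=-56
after SUB R0, 2: R0=8-2=6
halt.

-56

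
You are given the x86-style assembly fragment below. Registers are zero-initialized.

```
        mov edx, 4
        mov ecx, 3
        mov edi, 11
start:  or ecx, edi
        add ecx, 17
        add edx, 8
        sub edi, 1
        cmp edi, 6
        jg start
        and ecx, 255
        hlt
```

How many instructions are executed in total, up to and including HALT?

35

mov edx, 4 → edx=4
mov ecx, 3 → ecx=3
mov edi, 11 → edi=11
or ecx, edi → ecx=3|11=11
add ecx, 17 → ecx=11+17=28
add edx, 8 → edx=4+8=12
sub edi, 1 → edi=11-1=10
cmp edi, 6  (cmp 10,6)
jg start: taken
or ecx, edi → ecx=28|10=30
add ecx, 17 → ecx=30+17=47
add edx, 8 → edx=12+8=20
sub edi, 1 → edi=10-1=9
cmp edi, 6  (cmp 9,6)
jg start: taken
or ecx, edi → ecx=47|9=47
add ecx, 17 → ecx=47+17=64
add edx, 8 → edx=20+8=28
sub edi, 1 → edi=9-1=8
cmp edi, 6  (cmp 8,6)
jg start: taken
or ecx, edi → ecx=64|8=72
add ecx, 17 → ecx=72+17=89
add edx, 8 → edx=28+8=36
sub edi, 1 → edi=8-1=7
cmp edi, 6  (cmp 7,6)
jg start: taken
or ecx, edi → ecx=89|7=95
add ecx, 17 → ecx=95+17=112
add edx, 8 → edx=36+8=44
sub edi, 1 → edi=7-1=6
cmp edi, 6  (cmp 6,6)
jg start: not taken
and ecx, 255 → ecx=112&255=112
halt.
Total executed instructions: 35.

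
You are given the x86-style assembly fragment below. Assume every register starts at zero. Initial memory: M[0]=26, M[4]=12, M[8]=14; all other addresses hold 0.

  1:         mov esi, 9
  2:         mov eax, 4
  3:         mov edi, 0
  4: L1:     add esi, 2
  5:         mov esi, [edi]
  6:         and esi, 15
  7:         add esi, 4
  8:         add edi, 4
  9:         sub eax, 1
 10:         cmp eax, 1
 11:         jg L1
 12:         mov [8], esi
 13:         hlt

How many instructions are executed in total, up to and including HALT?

29

esi=9
eax=4
edi=0
esi=9+2=11
esi=M[0]=26
esi=26&15=10
esi=10+4=14
edi=0+4=4
eax=4-1=3
cmp eax, 1  (cmp 3,1)
jg L1: taken
esi=14+2=16
esi=M[4]=12
esi=12&15=12
esi=12+4=16
edi=4+4=8
eax=3-1=2
cmp eax, 1  (cmp 2,1)
jg L1: taken
esi=16+2=18
esi=M[8]=14
esi=14&15=14
esi=14+4=18
edi=8+4=12
eax=2-1=1
cmp eax, 1  (cmp 1,1)
jg L1: not taken
mov [8], esi → M[8]=18
halt.
Total executed instructions: 29.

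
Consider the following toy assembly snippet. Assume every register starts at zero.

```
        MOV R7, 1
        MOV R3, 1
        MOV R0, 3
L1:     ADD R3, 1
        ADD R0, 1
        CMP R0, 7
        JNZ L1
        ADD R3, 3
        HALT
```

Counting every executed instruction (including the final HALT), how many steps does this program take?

MOV R7, 1 → R7=1
MOV R3, 1 → R3=1
MOV R0, 3 → R0=3
ADD R3, 1 → R3=1+1=2
ADD R0, 1 → R0=3+1=4
CMP R0, 7  (cmp 4,7)
JNZ L1: taken
ADD R3, 1 → R3=2+1=3
ADD R0, 1 → R0=4+1=5
CMP R0, 7  (cmp 5,7)
JNZ L1: taken
ADD R3, 1 → R3=3+1=4
ADD R0, 1 → R0=5+1=6
CMP R0, 7  (cmp 6,7)
JNZ L1: taken
ADD R3, 1 → R3=4+1=5
ADD R0, 1 → R0=6+1=7
CMP R0, 7  (cmp 7,7)
JNZ L1: not taken
ADD R3, 3 → R3=5+3=8
halt.
Total executed instructions: 21.

21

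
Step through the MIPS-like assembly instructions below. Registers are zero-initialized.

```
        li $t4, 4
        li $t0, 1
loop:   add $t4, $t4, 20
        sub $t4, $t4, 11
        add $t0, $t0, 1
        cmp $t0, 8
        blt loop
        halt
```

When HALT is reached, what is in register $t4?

67

li $t4, 4 → $t4=4
li $t0, 1 → $t0=1
add $t4, $t4, 20 → $t4=4+20=24
sub $t4, $t4, 11 → $t4=24-11=13
add $t0, $t0, 1 → $t0=1+1=2
cmp $t0, 8  (cmp 2,8)
blt loop: taken
add $t4, $t4, 20 → $t4=13+20=33
sub $t4, $t4, 11 → $t4=33-11=22
add $t0, $t0, 1 → $t0=2+1=3
cmp $t0, 8  (cmp 3,8)
blt loop: taken
add $t4, $t4, 20 → $t4=22+20=42
sub $t4, $t4, 11 → $t4=42-11=31
add $t0, $t0, 1 → $t0=3+1=4
cmp $t0, 8  (cmp 4,8)
blt loop: taken
add $t4, $t4, 20 → $t4=31+20=51
sub $t4, $t4, 11 → $t4=51-11=40
add $t0, $t0, 1 → $t0=4+1=5
cmp $t0, 8  (cmp 5,8)
blt loop: taken
add $t4, $t4, 20 → $t4=40+20=60
sub $t4, $t4, 11 → $t4=60-11=49
add $t0, $t0, 1 → $t0=5+1=6
cmp $t0, 8  (cmp 6,8)
blt loop: taken
add $t4, $t4, 20 → $t4=49+20=69
sub $t4, $t4, 11 → $t4=69-11=58
add $t0, $t0, 1 → $t0=6+1=7
cmp $t0, 8  (cmp 7,8)
blt loop: taken
add $t4, $t4, 20 → $t4=58+20=78
sub $t4, $t4, 11 → $t4=78-11=67
add $t0, $t0, 1 → $t0=7+1=8
cmp $t0, 8  (cmp 8,8)
blt loop: not taken
halt.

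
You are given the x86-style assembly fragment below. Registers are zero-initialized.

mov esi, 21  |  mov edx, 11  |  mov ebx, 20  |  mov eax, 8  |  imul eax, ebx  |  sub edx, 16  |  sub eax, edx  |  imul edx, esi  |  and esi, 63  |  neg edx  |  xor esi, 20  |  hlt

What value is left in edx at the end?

after mov esi, 21: esi=21
after mov edx, 11: edx=11
after mov ebx, 20: ebx=20
after mov eax, 8: eax=8
after imul eax, ebx: eax=8*20=160
after sub edx, 16: edx=11-16=-5
after sub eax, edx: eax=160-(-5)=165
after imul edx, esi: edx=(-5)*21=-105
after and esi, 63: esi=21&63=21
after neg edx: edx=-(-105)=105
after xor esi, 20: esi=21^20=1
halt.

105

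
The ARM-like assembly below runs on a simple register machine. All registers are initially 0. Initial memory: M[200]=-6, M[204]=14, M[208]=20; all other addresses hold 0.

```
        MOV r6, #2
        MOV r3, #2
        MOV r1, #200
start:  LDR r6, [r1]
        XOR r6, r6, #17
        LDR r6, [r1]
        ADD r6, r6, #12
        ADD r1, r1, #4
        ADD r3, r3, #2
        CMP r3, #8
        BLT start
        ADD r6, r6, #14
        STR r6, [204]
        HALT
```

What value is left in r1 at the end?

212

after MOV r6, #2: r6=2
after MOV r3, #2: r3=2
after MOV r1, #200: r1=200
after LDR r6, [r1]: r6=M[200]=-6
after XOR r6, r6, #17: r6=(-6)^17=-21
after LDR r6, [r1]: r6=M[200]=-6
after ADD r6, r6, #12: r6=(-6)+12=6
after ADD r1, r1, #4: r1=200+4=204
after ADD r3, r3, #2: r3=2+2=4
CMP r3, #8  (cmp 4,8)
BLT start: taken
after LDR r6, [r1]: r6=M[204]=14
after XOR r6, r6, #17: r6=14^17=31
after LDR r6, [r1]: r6=M[204]=14
after ADD r6, r6, #12: r6=14+12=26
after ADD r1, r1, #4: r1=204+4=208
after ADD r3, r3, #2: r3=4+2=6
CMP r3, #8  (cmp 6,8)
BLT start: taken
after LDR r6, [r1]: r6=M[208]=20
after XOR r6, r6, #17: r6=20^17=5
after LDR r6, [r1]: r6=M[208]=20
after ADD r6, r6, #12: r6=20+12=32
after ADD r1, r1, #4: r1=208+4=212
after ADD r3, r3, #2: r3=6+2=8
CMP r3, #8  (cmp 8,8)
BLT start: not taken
after ADD r6, r6, #14: r6=32+14=46
STR r6, [204] → M[204]=46
halt.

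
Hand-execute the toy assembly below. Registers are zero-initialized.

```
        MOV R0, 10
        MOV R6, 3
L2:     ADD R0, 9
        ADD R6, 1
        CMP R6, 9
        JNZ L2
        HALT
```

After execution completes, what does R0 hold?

64

MOV R0, 10 → R0=10
MOV R6, 3 → R6=3
ADD R0, 9 → R0=10+9=19
ADD R6, 1 → R6=3+1=4
CMP R6, 9  (cmp 4,9)
JNZ L2: taken
ADD R0, 9 → R0=19+9=28
ADD R6, 1 → R6=4+1=5
CMP R6, 9  (cmp 5,9)
JNZ L2: taken
ADD R0, 9 → R0=28+9=37
ADD R6, 1 → R6=5+1=6
CMP R6, 9  (cmp 6,9)
JNZ L2: taken
ADD R0, 9 → R0=37+9=46
ADD R6, 1 → R6=6+1=7
CMP R6, 9  (cmp 7,9)
JNZ L2: taken
ADD R0, 9 → R0=46+9=55
ADD R6, 1 → R6=7+1=8
CMP R6, 9  (cmp 8,9)
JNZ L2: taken
ADD R0, 9 → R0=55+9=64
ADD R6, 1 → R6=8+1=9
CMP R6, 9  (cmp 9,9)
JNZ L2: not taken
halt.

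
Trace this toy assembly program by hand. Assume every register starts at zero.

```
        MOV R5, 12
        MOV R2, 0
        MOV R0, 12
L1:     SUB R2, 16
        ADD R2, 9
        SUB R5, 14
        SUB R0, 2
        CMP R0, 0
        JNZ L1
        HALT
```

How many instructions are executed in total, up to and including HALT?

R5=12
R2=0
R0=12
R2=0-16=-16
R2=(-16)+9=-7
R5=12-14=-2
R0=12-2=10
CMP R0, 0  (cmp 10,0)
JNZ L1: taken
R2=(-7)-16=-23
R2=(-23)+9=-14
R5=(-2)-14=-16
R0=10-2=8
CMP R0, 0  (cmp 8,0)
JNZ L1: taken
R2=(-14)-16=-30
R2=(-30)+9=-21
R5=(-16)-14=-30
R0=8-2=6
CMP R0, 0  (cmp 6,0)
JNZ L1: taken
R2=(-21)-16=-37
R2=(-37)+9=-28
R5=(-30)-14=-44
R0=6-2=4
CMP R0, 0  (cmp 4,0)
JNZ L1: taken
R2=(-28)-16=-44
R2=(-44)+9=-35
R5=(-44)-14=-58
R0=4-2=2
CMP R0, 0  (cmp 2,0)
JNZ L1: taken
R2=(-35)-16=-51
R2=(-51)+9=-42
R5=(-58)-14=-72
R0=2-2=0
CMP R0, 0  (cmp 0,0)
JNZ L1: not taken
halt.
Total executed instructions: 40.

40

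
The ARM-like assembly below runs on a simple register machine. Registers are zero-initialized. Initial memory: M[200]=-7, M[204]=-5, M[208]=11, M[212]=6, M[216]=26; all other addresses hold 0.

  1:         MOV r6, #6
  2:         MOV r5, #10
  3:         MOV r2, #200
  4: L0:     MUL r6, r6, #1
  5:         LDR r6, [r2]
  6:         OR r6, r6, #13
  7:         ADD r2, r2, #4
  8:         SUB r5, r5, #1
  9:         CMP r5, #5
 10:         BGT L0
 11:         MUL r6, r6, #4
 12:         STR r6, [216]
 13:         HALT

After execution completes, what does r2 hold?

MOV r6, #6 → r6=6
MOV r5, #10 → r5=10
MOV r2, #200 → r2=200
MUL r6, r6, #1 → r6=6*1=6
LDR r6, [r2] → r6=M[200]=-7
OR r6, r6, #13 → r6=(-7)|13=-3
ADD r2, r2, #4 → r2=200+4=204
SUB r5, r5, #1 → r5=10-1=9
CMP r5, #5  (cmp 9,5)
BGT L0: taken
MUL r6, r6, #1 → r6=(-3)*1=-3
LDR r6, [r2] → r6=M[204]=-5
OR r6, r6, #13 → r6=(-5)|13=-1
ADD r2, r2, #4 → r2=204+4=208
SUB r5, r5, #1 → r5=9-1=8
CMP r5, #5  (cmp 8,5)
BGT L0: taken
MUL r6, r6, #1 → r6=(-1)*1=-1
LDR r6, [r2] → r6=M[208]=11
OR r6, r6, #13 → r6=11|13=15
ADD r2, r2, #4 → r2=208+4=212
SUB r5, r5, #1 → r5=8-1=7
CMP r5, #5  (cmp 7,5)
BGT L0: taken
MUL r6, r6, #1 → r6=15*1=15
LDR r6, [r2] → r6=M[212]=6
OR r6, r6, #13 → r6=6|13=15
ADD r2, r2, #4 → r2=212+4=216
SUB r5, r5, #1 → r5=7-1=6
CMP r5, #5  (cmp 6,5)
BGT L0: taken
MUL r6, r6, #1 → r6=15*1=15
LDR r6, [r2] → r6=M[216]=26
OR r6, r6, #13 → r6=26|13=31
ADD r2, r2, #4 → r2=216+4=220
SUB r5, r5, #1 → r5=6-1=5
CMP r5, #5  (cmp 5,5)
BGT L0: not taken
MUL r6, r6, #4 → r6=31*4=124
STR r6, [216] → M[216]=124
halt.

220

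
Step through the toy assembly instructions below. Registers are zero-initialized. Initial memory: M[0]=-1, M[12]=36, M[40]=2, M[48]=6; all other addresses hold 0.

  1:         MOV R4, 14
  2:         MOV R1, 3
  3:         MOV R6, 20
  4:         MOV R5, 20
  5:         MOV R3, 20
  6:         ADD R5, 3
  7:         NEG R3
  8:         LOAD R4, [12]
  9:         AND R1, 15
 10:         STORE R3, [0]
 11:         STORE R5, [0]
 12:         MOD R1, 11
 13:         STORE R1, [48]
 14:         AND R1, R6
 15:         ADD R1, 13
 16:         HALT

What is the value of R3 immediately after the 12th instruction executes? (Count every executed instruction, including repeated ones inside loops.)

R4=14
R1=3
R6=20
R5=20
R3=20
R5=20+3=23
R3=-(20)=-20
R4=M[12]=36
R1=3&15=3
STORE R3, [0] → M[0]=-20
STORE R5, [0] → M[0]=23
R1=3%11=3
After step 12: R3 = -20.

-20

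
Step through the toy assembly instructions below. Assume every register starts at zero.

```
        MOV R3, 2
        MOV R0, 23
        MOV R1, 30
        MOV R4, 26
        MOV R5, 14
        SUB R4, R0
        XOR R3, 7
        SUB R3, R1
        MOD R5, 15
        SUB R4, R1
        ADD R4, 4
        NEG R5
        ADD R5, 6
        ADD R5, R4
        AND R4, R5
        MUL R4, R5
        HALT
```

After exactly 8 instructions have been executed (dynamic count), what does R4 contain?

3

after MOV R3, 2: R3=2
after MOV R0, 23: R0=23
after MOV R1, 30: R1=30
after MOV R4, 26: R4=26
after MOV R5, 14: R5=14
after SUB R4, R0: R4=26-23=3
after XOR R3, 7: R3=2^7=5
after SUB R3, R1: R3=5-30=-25
After step 8: R4 = 3.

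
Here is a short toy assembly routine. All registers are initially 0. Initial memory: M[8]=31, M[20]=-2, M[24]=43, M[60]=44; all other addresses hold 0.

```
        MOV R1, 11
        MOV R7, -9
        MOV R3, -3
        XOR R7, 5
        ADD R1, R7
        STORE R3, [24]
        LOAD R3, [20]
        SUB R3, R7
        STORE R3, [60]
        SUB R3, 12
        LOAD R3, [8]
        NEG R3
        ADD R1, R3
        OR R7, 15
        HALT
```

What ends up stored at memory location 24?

-3

MOV R1, 11 → R1=11
MOV R7, -9 → R7=-9
MOV R3, -3 → R3=-3
XOR R7, 5 → R7=(-9)^5=-14
ADD R1, R7 → R1=11+(-14)=-3
STORE R3, [24] → M[24]=-3
LOAD R3, [20] → R3=M[20]=-2
SUB R3, R7 → R3=(-2)-(-14)=12
STORE R3, [60] → M[60]=12
SUB R3, 12 → R3=12-12=0
LOAD R3, [8] → R3=M[8]=31
NEG R3 → R3=-(31)=-31
ADD R1, R3 → R1=(-3)+(-31)=-34
OR R7, 15 → R7=(-14)|15=-1
halt.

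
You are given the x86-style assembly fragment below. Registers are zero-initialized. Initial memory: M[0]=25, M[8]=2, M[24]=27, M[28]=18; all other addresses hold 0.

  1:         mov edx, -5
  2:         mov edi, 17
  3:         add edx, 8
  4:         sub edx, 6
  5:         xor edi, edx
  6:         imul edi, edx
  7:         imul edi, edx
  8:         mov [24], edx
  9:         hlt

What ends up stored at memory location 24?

mov edx, -5 → edx=-5
mov edi, 17 → edi=17
add edx, 8 → edx=(-5)+8=3
sub edx, 6 → edx=3-6=-3
xor edi, edx → edi=17^(-3)=-20
imul edi, edx → edi=(-20)*(-3)=60
imul edi, edx → edi=60*(-3)=-180
mov [24], edx → M[24]=-3
halt.

-3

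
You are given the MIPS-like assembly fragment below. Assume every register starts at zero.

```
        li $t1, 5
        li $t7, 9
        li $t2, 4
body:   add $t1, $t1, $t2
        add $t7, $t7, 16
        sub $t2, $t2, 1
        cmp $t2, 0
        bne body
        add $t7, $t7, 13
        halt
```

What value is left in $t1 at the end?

15

$t1=5
$t7=9
$t2=4
$t1=5+4=9
$t7=9+16=25
$t2=4-1=3
cmp $t2, 0  (cmp 3,0)
bne body: taken
$t1=9+3=12
$t7=25+16=41
$t2=3-1=2
cmp $t2, 0  (cmp 2,0)
bne body: taken
$t1=12+2=14
$t7=41+16=57
$t2=2-1=1
cmp $t2, 0  (cmp 1,0)
bne body: taken
$t1=14+1=15
$t7=57+16=73
$t2=1-1=0
cmp $t2, 0  (cmp 0,0)
bne body: not taken
$t7=73+13=86
halt.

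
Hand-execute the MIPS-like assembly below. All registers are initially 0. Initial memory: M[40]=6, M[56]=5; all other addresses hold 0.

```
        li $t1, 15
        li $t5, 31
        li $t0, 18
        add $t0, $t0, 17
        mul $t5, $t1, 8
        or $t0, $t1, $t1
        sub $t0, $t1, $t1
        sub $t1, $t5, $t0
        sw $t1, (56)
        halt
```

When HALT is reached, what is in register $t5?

li $t1, 15 → $t1=15
li $t5, 31 → $t5=31
li $t0, 18 → $t0=18
add $t0, $t0, 17 → $t0=18+17=35
mul $t5, $t1, 8 → $t5=15*8=120
or $t0, $t1, $t1 → $t0=15|15=15
sub $t0, $t1, $t1 → $t0=15-15=0
sub $t1, $t5, $t0 → $t1=120-0=120
sw $t1, (56) → M[56]=120
halt.

120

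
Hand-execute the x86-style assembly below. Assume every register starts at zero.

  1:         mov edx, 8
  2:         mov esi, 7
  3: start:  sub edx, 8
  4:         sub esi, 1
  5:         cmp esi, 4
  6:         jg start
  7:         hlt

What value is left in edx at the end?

-16

edx=8
esi=7
edx=8-8=0
esi=7-1=6
cmp esi, 4  (cmp 6,4)
jg start: taken
edx=0-8=-8
esi=6-1=5
cmp esi, 4  (cmp 5,4)
jg start: taken
edx=(-8)-8=-16
esi=5-1=4
cmp esi, 4  (cmp 4,4)
jg start: not taken
halt.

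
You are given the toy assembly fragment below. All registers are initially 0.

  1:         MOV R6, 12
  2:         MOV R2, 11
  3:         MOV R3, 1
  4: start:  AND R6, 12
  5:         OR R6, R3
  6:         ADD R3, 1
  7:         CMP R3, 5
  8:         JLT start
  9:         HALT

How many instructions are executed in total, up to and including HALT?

MOV R6, 12 → R6=12
MOV R2, 11 → R2=11
MOV R3, 1 → R3=1
AND R6, 12 → R6=12&12=12
OR R6, R3 → R6=12|1=13
ADD R3, 1 → R3=1+1=2
CMP R3, 5  (cmp 2,5)
JLT start: taken
AND R6, 12 → R6=13&12=12
OR R6, R3 → R6=12|2=14
ADD R3, 1 → R3=2+1=3
CMP R3, 5  (cmp 3,5)
JLT start: taken
AND R6, 12 → R6=14&12=12
OR R6, R3 → R6=12|3=15
ADD R3, 1 → R3=3+1=4
CMP R3, 5  (cmp 4,5)
JLT start: taken
AND R6, 12 → R6=15&12=12
OR R6, R3 → R6=12|4=12
ADD R3, 1 → R3=4+1=5
CMP R3, 5  (cmp 5,5)
JLT start: not taken
halt.
Total executed instructions: 24.

24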